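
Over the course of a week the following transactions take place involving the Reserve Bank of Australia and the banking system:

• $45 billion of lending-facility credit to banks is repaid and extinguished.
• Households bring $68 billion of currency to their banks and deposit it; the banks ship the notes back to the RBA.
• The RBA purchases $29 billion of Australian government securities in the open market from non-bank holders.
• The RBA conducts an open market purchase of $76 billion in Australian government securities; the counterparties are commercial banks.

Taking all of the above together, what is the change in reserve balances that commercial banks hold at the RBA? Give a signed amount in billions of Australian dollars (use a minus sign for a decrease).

+$128 billion

Discount-window repayment $45 billion: repayment is debited from reserves → −$45B.
Currency deposit $68 billion: returned notes are swapped for reserve credit → +$68B.
Asset purchase (from non-banks) $29 billion: the RBA pays by crediting reserve accounts → +$29B.
OMO purchase (from banks) $76 billion: the RBA pays by crediting reserve accounts → +$76B.
Net: −45 + 68 + 29 + 76 = +$128 billion.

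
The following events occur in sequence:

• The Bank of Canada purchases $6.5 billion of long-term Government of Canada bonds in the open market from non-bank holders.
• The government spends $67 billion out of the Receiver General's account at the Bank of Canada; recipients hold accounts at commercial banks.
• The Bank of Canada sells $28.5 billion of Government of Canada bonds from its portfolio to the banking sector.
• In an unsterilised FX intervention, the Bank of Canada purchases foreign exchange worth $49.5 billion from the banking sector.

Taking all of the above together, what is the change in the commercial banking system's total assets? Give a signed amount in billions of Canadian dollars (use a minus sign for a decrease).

Bank of Canada balance sheet:
  Assets:      Securities −$22B, Foreign assets +$49.5B
  Liabilities: Bank reserves +$94.5B, Government deposits −$67B
Commercial banking system:
  Assets:      Reserves at CB +$94.5B, Securities +$28.5B, Foreign assets −$49.5B
  Liabilities: Checkable deposits +$73.5B
Change in total bank assets = +$73.5 billion.

+$73.5 billion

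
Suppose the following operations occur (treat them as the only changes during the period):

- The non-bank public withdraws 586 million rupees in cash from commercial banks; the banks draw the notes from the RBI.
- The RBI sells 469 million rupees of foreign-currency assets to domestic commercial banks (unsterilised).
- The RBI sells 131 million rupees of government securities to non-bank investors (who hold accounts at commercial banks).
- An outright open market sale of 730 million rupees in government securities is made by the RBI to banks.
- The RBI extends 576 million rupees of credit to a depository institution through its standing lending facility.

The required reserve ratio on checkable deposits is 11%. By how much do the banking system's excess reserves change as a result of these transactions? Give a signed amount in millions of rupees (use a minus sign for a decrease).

Currency withdrawal 586 million rupees: reserves −586M, deposits −586M.
FX sale 469 million rupees: reserves −469M, deposits 0.
Asset sale (to non-banks) 131 million rupees: reserves −131M, deposits −131M.
OMO sale (to banks) 730 million rupees: reserves −730M, deposits 0.
Discount-window loan 576 million rupees: reserves +576M, deposits 0.
Totals: Δreserves = −1340M, Δdeposits = −717M.
Δrequired reserves = 11% × −717M = −78.87M.
Δexcess reserves = Δreserves − Δrequired = −1340M − (−78.87M) = -1261.13 million.

-1261.13 million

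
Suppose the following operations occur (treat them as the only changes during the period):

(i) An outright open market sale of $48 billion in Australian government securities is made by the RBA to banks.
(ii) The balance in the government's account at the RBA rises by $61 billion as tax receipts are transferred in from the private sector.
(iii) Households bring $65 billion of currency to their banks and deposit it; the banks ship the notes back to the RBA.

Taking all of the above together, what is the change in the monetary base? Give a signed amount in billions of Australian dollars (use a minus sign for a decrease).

-$109 billion

OMO sale (to banks) $48 billion: RBA balance sheet contracts → −$48B.
Government account inflow $61 billion: reserves shift to a non-base liability → −$61B.
Currency deposit $65 billion: just a shift between currency and reserves — both are base money → 0.
Net: −48 − 61 + 0 = -$109 billion.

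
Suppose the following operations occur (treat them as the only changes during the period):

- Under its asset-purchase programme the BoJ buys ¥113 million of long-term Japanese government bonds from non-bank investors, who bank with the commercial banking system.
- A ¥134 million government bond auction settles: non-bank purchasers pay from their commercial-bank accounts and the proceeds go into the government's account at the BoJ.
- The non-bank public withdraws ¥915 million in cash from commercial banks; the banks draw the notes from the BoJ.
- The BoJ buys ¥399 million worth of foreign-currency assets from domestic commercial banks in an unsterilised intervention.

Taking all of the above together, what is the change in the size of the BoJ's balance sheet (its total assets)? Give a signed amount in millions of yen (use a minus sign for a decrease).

Asset purchase (from non-banks) ¥113 million: a BoJ asset is acquired → +¥113M.
Government account inflow ¥134 million: only the composition of liabilities changes → 0.
Currency withdrawal ¥915 million: only the composition of liabilities changes → 0.
FX purchase ¥399 million: a BoJ asset is acquired → +¥399M.
Net: 113 + 0 + 0 + 399 = +¥512 million.

+¥512 million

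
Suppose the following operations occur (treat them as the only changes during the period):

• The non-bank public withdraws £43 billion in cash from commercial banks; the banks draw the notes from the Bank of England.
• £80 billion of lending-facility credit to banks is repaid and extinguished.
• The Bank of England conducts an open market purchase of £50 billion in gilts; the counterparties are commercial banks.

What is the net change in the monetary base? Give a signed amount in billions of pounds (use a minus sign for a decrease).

Bank of England balance sheet:
  Assets:      Securities +£50B, Loans to banks −£80B
  Liabilities: Bank reserves −£73B, Currency in circulation +£43B
Monetary base = currency + reserves: +£43B + (−£73B) = -£30 billion.

-£30 billion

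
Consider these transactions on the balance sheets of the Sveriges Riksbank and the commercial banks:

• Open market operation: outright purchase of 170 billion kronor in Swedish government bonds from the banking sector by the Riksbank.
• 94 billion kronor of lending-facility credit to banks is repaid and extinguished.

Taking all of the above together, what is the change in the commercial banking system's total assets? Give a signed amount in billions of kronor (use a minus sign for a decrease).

-94 billion

OMO purchase (from banks) 170 billion kronor: just an asset swap on bank balance sheets → 0.
Discount-window repayment 94 billion kronor: bank balance sheets shrink → −94B.
Net: 0 − 94 = -94 billion.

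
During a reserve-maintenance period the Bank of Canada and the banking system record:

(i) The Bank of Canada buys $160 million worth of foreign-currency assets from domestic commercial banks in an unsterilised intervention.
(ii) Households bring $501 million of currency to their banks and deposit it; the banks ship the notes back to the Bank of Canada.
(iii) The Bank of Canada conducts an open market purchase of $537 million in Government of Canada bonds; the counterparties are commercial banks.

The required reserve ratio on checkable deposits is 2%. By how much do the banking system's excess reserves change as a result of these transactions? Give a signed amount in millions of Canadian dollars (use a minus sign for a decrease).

+$1187.98 million

FX purchase $160 million: reserves +$160M, deposits 0.
Currency deposit $501 million: reserves +$501M, deposits +$501M.
OMO purchase (from banks) $537 million: reserves +$537M, deposits 0.
Totals: Δreserves = +$1198M, Δdeposits = +$501M.
Δrequired reserves = 2% × +$501M = +$10.02M.
Δexcess reserves = Δreserves − Δrequired = +$1198M − (+$10.02M) = +$1187.98 million.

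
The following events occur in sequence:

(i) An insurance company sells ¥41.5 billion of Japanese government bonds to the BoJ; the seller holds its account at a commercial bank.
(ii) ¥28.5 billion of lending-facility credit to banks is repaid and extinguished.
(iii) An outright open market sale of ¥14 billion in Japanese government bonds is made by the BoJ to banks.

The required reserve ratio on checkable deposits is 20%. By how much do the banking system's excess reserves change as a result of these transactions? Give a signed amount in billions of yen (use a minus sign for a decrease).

Asset purchase (from non-banks) ¥41.5 billion: reserves +¥41.5B, deposits +¥41.5B.
Discount-window repayment ¥28.5 billion: reserves −¥28.5B, deposits 0.
OMO sale (to banks) ¥14 billion: reserves −¥14B, deposits 0.
Totals: Δreserves = −¥1B, Δdeposits = +¥41.5B.
Δrequired reserves = 20% × +¥41.5B = +¥8.3B.
Δexcess reserves = Δreserves − Δrequired = −¥1B − (+¥8.3B) = -¥9.3 billion.

-¥9.3 billion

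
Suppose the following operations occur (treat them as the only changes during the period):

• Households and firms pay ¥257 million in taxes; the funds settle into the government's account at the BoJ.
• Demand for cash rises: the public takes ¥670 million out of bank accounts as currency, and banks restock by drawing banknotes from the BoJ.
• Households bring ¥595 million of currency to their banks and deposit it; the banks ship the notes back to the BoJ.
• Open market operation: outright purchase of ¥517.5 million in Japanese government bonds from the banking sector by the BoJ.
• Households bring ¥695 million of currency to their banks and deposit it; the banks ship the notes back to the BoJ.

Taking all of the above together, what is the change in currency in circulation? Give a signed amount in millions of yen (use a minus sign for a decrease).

-¥620 million

BoJ balance sheet:
  Assets:      Securities +¥517.5M
  Liabilities: Bank reserves +¥880.5M, Currency in circulation −¥620M, Government deposits +¥257M
Commercial banking system:
  Assets:      Reserves at CB +¥880.5M, Securities −¥517.5M
  Liabilities: Checkable deposits +¥363M
So the change in currency in circulation is -¥620 million.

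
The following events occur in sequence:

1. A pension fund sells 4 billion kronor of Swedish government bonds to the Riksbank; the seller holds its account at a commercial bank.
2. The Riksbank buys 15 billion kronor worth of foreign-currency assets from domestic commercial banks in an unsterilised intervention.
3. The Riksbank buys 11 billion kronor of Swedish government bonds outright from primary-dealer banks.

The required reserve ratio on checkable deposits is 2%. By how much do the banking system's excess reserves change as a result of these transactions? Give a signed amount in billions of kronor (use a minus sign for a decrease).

+29.92 billion

Asset purchase (from non-banks) 4 billion kronor: reserves +4B, deposits +4B.
FX purchase 15 billion kronor: reserves +15B, deposits 0.
OMO purchase (from banks) 11 billion kronor: reserves +11B, deposits 0.
Totals: Δreserves = +30B, Δdeposits = +4B.
Δrequired reserves = 2% × +4B = +0.08B.
Δexcess reserves = Δreserves − Δrequired = +30B − (+0.08B) = +29.92 billion.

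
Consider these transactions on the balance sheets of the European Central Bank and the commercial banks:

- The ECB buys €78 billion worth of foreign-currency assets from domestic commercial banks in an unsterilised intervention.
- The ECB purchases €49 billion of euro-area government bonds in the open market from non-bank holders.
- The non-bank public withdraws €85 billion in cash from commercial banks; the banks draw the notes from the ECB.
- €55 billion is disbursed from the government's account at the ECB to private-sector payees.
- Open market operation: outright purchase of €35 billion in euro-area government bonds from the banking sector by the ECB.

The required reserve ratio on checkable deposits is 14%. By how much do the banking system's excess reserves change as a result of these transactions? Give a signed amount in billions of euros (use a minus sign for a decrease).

+€129.34 billion

FX purchase €78 billion: reserves +€78B, deposits 0.
Asset purchase (from non-banks) €49 billion: reserves +€49B, deposits +€49B.
Currency withdrawal €85 billion: reserves −€85B, deposits −€85B.
Government spending €55 billion: reserves +€55B, deposits +€55B.
OMO purchase (from banks) €35 billion: reserves +€35B, deposits 0.
Totals: Δreserves = +€132B, Δdeposits = +€19B.
Δrequired reserves = 14% × +€19B = +€2.66B.
Δexcess reserves = Δreserves − Δrequired = +€132B − (+€2.66B) = +€129.34 billion.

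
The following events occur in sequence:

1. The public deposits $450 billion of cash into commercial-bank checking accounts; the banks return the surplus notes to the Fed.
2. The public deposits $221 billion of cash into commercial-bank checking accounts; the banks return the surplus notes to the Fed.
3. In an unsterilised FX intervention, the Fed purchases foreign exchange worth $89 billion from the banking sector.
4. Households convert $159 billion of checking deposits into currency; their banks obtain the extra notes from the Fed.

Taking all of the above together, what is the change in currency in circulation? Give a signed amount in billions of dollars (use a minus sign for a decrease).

-$512 billion

Currency deposit $450 billion: notes return to the central bank → −$450B.
Currency deposit $221 billion: notes return to the central bank → −$221B.
FX purchase $89 billion: no currency enters or leaves circulation → 0.
Currency withdrawal $159 billion: notes leave the central bank → +$159B.
Net: −450 − 221 + 0 + 159 = -$512 billion.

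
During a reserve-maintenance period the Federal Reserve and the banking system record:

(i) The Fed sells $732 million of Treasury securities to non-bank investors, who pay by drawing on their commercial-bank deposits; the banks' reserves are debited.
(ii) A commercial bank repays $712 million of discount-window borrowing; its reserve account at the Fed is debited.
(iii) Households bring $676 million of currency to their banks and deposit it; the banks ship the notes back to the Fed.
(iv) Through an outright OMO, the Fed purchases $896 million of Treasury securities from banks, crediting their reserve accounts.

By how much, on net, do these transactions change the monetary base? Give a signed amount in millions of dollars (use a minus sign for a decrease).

Asset sale (to non-banks) $732 million: Fed balance sheet contracts → −$732M.
Discount-window repayment $712 million: Fed balance sheet contracts → −$712M.
Currency deposit $676 million: just a shift between currency and reserves — both are base money → 0.
OMO purchase (from banks) $896 million: Fed balance sheet expands → +$896M.
Net: −732 − 712 + 0 + 896 = -$548 million.

-$548 million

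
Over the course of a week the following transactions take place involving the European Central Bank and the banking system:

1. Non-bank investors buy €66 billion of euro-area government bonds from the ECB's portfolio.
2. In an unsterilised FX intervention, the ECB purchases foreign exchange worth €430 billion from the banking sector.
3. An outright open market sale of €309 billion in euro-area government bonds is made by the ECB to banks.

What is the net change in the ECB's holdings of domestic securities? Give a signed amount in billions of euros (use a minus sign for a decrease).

Asset sale (to non-banks) €66 billion: securities removed from the ECB's portfolio → −€66B.
FX purchase €430 billion: the ECB's securities portfolio is untouched → 0.
OMO sale (to banks) €309 billion: securities removed from the ECB's portfolio → −€309B.
Net: −66 + 0 − 309 = -€375 billion.

-€375 billion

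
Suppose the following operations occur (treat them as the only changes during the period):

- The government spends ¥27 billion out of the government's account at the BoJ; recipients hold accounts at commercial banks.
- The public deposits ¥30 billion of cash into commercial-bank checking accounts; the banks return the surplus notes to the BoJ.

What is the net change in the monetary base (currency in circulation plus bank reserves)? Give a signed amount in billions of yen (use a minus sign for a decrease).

Government spending ¥27 billion: a non-base liability converts back to reserves → +¥27B.
Currency deposit ¥30 billion: just a shift between currency and reserves — both are base money → 0.
Net: 27 + 0 = +¥27 billion.

+¥27 billion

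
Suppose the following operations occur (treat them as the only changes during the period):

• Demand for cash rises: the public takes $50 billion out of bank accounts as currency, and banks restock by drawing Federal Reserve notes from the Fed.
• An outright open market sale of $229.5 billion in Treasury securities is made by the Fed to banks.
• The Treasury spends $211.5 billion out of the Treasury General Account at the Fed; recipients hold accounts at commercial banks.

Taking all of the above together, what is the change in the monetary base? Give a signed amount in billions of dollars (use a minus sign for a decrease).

-$18 billion

Fed balance sheet:
  Assets:      Securities −$229.5B
  Liabilities: Bank reserves −$68B, Currency in circulation +$50B, Government deposits −$211.5B
Monetary base = currency + reserves: +$50B + (−$68B) = -$18 billion.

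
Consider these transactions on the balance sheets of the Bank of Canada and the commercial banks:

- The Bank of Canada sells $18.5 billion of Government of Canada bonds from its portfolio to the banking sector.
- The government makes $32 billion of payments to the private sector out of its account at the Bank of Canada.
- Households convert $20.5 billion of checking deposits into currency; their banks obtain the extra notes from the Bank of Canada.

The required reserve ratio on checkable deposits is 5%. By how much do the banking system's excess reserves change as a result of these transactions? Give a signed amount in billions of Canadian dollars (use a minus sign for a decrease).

-$7.575 billion

OMO sale (to banks) $18.5 billion: reserves −$18.5B, deposits 0.
Government spending $32 billion: reserves +$32B, deposits +$32B.
Currency withdrawal $20.5 billion: reserves −$20.5B, deposits −$20.5B.
Totals: Δreserves = −$7B, Δdeposits = +$11.5B.
Δrequired reserves = 5% × +$11.5B = +$0.575B.
Δexcess reserves = Δreserves − Δrequired = −$7B − (+$0.575B) = -$7.575 billion.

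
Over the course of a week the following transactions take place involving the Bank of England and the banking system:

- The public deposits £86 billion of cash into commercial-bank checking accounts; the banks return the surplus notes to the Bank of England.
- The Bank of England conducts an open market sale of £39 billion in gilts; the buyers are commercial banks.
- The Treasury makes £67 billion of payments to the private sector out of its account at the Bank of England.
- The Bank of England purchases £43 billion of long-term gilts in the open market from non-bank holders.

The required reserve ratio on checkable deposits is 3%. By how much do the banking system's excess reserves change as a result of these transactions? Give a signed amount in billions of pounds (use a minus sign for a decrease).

Currency deposit £86 billion: reserves +£86B, deposits +£86B.
OMO sale (to banks) £39 billion: reserves −£39B, deposits 0.
Government spending £67 billion: reserves +£67B, deposits +£67B.
Asset purchase (from non-banks) £43 billion: reserves +£43B, deposits +£43B.
Totals: Δreserves = +£157B, Δdeposits = +£196B.
Δrequired reserves = 3% × +£196B = +£5.88B.
Δexcess reserves = Δreserves − Δrequired = +£157B − (+£5.88B) = +£151.12 billion.

+£151.12 billion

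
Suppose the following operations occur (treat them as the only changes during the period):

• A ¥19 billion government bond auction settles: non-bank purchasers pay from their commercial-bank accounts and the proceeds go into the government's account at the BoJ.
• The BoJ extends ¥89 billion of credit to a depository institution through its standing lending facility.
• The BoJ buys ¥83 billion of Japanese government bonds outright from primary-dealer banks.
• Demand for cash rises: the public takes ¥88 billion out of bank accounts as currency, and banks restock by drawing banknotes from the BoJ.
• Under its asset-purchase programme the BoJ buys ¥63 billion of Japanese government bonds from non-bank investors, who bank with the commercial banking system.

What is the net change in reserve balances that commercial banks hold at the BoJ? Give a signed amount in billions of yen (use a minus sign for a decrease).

Government account inflow ¥19 billion: funds move from bank reserves into the government account → −¥19B.
Discount-window loan ¥89 billion: the loan is credited to the bank's reserve account → +¥89B.
OMO purchase (from banks) ¥83 billion: the BoJ pays by crediting reserve accounts → +¥83B.
Currency withdrawal ¥88 billion: banks swap reserves for currency → −¥88B.
Asset purchase (from non-banks) ¥63 billion: the BoJ pays by crediting reserve accounts → +¥63B.
Net: −19 + 89 + 83 − 88 + 63 = +¥128 billion.

+¥128 billion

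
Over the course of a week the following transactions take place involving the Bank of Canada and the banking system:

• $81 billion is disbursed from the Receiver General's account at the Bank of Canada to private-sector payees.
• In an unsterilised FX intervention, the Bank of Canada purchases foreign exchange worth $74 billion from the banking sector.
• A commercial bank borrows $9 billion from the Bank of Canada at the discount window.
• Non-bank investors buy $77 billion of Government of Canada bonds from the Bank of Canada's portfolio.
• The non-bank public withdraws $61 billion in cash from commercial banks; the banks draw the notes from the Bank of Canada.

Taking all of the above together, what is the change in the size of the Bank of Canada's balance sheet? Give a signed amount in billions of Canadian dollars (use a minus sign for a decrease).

Government spending $81 billion: only the composition of liabilities changes → 0.
FX purchase $74 billion: a Bank of Canada asset is acquired → +$74B.
Discount-window loan $9 billion: a Bank of Canada asset is acquired → +$9B.
Asset sale (to non-banks) $77 billion: a Bank of Canada asset is shed → −$77B.
Currency withdrawal $61 billion: only the composition of liabilities changes → 0.
Net: 0 + 74 + 9 − 77 + 0 = +$6 billion.

+$6 billion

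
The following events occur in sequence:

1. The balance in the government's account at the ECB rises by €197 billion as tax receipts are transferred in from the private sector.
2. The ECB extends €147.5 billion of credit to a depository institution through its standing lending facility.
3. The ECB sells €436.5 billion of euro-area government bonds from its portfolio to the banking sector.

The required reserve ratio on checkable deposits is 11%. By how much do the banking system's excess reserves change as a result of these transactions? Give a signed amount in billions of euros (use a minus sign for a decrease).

-€464.33 billion

Government account inflow €197 billion: reserves −€197B, deposits −€197B.
Discount-window loan €147.5 billion: reserves +€147.5B, deposits 0.
OMO sale (to banks) €436.5 billion: reserves −€436.5B, deposits 0.
Totals: Δreserves = −€486B, Δdeposits = −€197B.
Δrequired reserves = 11% × −€197B = −€21.67B.
Δexcess reserves = Δreserves − Δrequired = −€486B − (−€21.67B) = -€464.33 billion.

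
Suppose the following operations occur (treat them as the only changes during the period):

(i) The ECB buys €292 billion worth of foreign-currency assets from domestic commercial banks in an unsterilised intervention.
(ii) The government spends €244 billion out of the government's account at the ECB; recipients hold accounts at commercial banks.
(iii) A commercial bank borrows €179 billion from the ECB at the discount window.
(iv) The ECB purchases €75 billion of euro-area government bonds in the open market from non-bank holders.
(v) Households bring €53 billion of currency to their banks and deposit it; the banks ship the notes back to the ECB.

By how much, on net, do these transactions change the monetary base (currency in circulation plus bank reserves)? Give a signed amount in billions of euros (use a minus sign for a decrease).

ECB balance sheet:
  Assets:      Securities +€75B, Loans to banks +€179B, Foreign assets +€292B
  Liabilities: Bank reserves +€843B, Currency in circulation −€53B, Government deposits −€244B
Commercial banking system:
  Assets:      Reserves at CB +€843B, Foreign assets −€292B
  Liabilities: Checkable deposits +€372B, Borrowings from CB +€179B
Monetary base = currency + reserves: −€53B + (+€843B) = +€790 billion.

+€790 billion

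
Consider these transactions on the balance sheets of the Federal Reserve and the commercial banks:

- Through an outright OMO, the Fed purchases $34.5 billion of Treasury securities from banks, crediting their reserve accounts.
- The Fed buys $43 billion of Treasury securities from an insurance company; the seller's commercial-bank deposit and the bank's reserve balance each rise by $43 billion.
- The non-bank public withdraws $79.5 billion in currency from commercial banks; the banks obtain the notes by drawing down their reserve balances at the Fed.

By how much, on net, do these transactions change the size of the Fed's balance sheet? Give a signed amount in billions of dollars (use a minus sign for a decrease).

Fed balance sheet:
  Assets:      Securities +$77.5B
  Liabilities: Bank reserves −$2B, Currency in circulation +$79.5B
Commercial banking system:
  Assets:      Reserves at CB −$2B, Securities −$34.5B
  Liabilities: Checkable deposits −$36.5B
Change in total Fed assets = +$77.5 billion.

+$77.5 billion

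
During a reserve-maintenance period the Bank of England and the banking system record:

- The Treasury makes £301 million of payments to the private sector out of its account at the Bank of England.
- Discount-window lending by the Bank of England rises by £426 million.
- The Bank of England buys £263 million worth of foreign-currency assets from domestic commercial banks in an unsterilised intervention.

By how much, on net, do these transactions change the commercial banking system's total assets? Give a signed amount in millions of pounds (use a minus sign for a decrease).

Bank of England balance sheet:
  Assets:      Loans to banks +£426M, Foreign assets +£263M
  Liabilities: Bank reserves +£990M, Government deposits −£301M
Commercial banking system:
  Assets:      Reserves at CB +£990M, Foreign assets −£263M
  Liabilities: Checkable deposits +£301M, Borrowings from CB +£426M
Change in total bank assets = +£727 million.

+£727 million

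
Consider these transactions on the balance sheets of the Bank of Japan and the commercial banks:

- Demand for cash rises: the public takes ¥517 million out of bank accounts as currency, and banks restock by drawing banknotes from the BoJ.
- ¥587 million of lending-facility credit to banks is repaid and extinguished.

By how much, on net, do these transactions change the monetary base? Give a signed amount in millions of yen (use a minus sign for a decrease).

-¥587 million

Currency withdrawal ¥517 million: just a shift between currency and reserves — both are base money → 0.
Discount-window repayment ¥587 million: BoJ balance sheet contracts → −¥587M.
Net: 0 − 587 = -¥587 million.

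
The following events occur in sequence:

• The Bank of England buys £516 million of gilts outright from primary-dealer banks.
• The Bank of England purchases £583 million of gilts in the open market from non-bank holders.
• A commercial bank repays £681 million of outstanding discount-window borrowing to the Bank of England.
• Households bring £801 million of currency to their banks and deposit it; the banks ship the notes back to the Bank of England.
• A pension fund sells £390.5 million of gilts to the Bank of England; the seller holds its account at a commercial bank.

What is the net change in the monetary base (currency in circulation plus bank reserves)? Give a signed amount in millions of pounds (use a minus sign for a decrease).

OMO purchase (from banks) £516 million: Bank of England balance sheet expands → +£516M.
Asset purchase (from non-banks) £583 million: Bank of England balance sheet expands → +£583M.
Discount-window repayment £681 million: Bank of England balance sheet contracts → −£681M.
Currency deposit £801 million: just a shift between currency and reserves — both are base money → 0.
Asset purchase (from non-banks) £390.5 million: Bank of England balance sheet expands → +£390.5M.
Net: 516 + 583 − 681 + 0 + 390.5 = +£808.5 million.

+£808.5 million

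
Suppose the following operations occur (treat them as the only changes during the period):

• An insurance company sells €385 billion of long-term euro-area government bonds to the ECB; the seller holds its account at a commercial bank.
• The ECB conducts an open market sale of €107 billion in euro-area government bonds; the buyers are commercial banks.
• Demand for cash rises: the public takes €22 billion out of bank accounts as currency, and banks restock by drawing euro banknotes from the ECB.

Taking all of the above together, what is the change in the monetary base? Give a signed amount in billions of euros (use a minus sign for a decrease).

+€278 billion

ECB balance sheet:
  Assets:      Securities +€278B
  Liabilities: Bank reserves +€256B, Currency in circulation +€22B
Monetary base = currency + reserves: +€22B + (+€256B) = +€278 billion.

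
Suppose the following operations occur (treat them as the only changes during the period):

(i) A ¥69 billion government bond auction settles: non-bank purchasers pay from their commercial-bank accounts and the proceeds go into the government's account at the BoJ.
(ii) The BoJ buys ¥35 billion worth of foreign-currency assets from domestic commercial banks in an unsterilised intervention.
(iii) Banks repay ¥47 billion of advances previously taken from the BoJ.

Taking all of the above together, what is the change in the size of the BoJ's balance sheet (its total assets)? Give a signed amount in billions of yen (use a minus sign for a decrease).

BoJ balance sheet:
  Assets:      Loans to banks −¥47B, Foreign assets +¥35B
  Liabilities: Bank reserves −¥81B, Government deposits +¥69B
Commercial banking system:
  Assets:      Reserves at CB −¥81B, Foreign assets −¥35B
  Liabilities: Checkable deposits −¥69B, Borrowings from CB −¥47B
Change in total BoJ assets = -¥12 billion.

-¥12 billion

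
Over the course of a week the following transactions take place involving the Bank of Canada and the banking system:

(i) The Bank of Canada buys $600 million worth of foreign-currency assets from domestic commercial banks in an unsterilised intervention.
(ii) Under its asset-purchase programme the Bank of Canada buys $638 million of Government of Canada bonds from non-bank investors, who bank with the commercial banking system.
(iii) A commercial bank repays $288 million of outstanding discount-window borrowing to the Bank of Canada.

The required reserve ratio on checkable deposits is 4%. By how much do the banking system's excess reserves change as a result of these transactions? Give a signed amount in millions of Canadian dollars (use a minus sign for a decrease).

FX purchase $600 million: reserves +$600M, deposits 0.
Asset purchase (from non-banks) $638 million: reserves +$638M, deposits +$638M.
Discount-window repayment $288 million: reserves −$288M, deposits 0.
Totals: Δreserves = +$950M, Δdeposits = +$638M.
Δrequired reserves = 4% × +$638M = +$25.52M.
Δexcess reserves = Δreserves − Δrequired = +$950M − (+$25.52M) = +$924.48 million.

+$924.48 million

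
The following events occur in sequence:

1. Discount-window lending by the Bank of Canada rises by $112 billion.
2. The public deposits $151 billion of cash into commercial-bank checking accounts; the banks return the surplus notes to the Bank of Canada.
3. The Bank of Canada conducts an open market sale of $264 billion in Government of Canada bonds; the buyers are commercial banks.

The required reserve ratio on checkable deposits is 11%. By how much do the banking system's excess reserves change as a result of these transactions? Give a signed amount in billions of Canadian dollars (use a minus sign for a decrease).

Discount-window loan $112 billion: reserves +$112B, deposits 0.
Currency deposit $151 billion: reserves +$151B, deposits +$151B.
OMO sale (to banks) $264 billion: reserves −$264B, deposits 0.
Totals: Δreserves = −$1B, Δdeposits = +$151B.
Δrequired reserves = 11% × +$151B = +$16.61B.
Δexcess reserves = Δreserves − Δrequired = −$1B − (+$16.61B) = -$17.61 billion.

-$17.61 billion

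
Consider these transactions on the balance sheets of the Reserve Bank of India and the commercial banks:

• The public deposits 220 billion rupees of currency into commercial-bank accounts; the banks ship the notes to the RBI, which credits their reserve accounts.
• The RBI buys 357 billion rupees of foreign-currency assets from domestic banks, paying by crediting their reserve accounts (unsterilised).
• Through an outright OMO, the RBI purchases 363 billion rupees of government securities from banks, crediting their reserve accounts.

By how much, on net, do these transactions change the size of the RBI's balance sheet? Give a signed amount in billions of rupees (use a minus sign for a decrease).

Currency deposit 220 billion rupees: only the composition of liabilities changes → 0.
FX purchase 357 billion rupees: an RBI asset is acquired → +357B.
OMO purchase (from banks) 363 billion rupees: an RBI asset is acquired → +363B.
Net: 0 + 357 + 363 = +720 billion.

+720 billion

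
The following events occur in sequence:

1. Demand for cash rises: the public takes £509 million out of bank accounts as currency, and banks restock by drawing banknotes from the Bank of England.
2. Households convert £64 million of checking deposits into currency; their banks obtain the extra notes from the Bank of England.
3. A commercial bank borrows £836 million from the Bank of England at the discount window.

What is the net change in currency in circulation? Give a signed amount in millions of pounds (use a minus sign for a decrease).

Bank of England balance sheet:
  Assets:      Loans to banks +£836M
  Liabilities: Bank reserves +£263M, Currency in circulation +£573M
So the change in currency in circulation is +£573 million.

+£573 million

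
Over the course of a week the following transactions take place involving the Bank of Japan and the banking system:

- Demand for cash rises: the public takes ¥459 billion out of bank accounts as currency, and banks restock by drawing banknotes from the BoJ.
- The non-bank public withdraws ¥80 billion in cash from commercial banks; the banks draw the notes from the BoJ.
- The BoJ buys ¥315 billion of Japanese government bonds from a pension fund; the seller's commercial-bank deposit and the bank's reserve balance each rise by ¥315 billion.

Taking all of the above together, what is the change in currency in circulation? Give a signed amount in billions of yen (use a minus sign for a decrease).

+¥539 billion

Currency withdrawal ¥459 billion: notes leave the central bank → +¥459B.
Currency withdrawal ¥80 billion: notes leave the central bank → +¥80B.
Asset purchase (from non-banks) ¥315 billion: no currency enters or leaves circulation → 0.
Net: 459 + 80 + 0 = +¥539 billion.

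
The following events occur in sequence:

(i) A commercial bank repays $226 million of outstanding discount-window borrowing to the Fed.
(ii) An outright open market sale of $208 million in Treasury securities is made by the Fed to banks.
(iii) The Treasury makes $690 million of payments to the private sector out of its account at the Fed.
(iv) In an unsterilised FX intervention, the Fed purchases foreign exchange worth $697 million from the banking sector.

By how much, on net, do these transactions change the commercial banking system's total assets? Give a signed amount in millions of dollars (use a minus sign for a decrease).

Fed balance sheet:
  Assets:      Securities −$208M, Loans to banks −$226M, Foreign assets +$697M
  Liabilities: Bank reserves +$953M, Government deposits −$690M
Commercial banking system:
  Assets:      Reserves at CB +$953M, Securities +$208M, Foreign assets −$697M
  Liabilities: Checkable deposits +$690M, Borrowings from CB −$226M
Change in total bank assets = +$464 million.

+$464 million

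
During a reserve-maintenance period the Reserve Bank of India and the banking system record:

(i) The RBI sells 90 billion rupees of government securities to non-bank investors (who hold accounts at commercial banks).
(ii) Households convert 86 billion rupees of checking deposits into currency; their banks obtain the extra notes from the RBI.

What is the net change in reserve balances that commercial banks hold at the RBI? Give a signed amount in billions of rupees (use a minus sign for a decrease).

-176 billion

Asset sale (to non-banks) 90 billion rupees: the non-bank buyers' banks settle from reserves → −90B.
Currency withdrawal 86 billion rupees: banks swap reserves for currency → −86B.
Net: −90 − 86 = -176 billion.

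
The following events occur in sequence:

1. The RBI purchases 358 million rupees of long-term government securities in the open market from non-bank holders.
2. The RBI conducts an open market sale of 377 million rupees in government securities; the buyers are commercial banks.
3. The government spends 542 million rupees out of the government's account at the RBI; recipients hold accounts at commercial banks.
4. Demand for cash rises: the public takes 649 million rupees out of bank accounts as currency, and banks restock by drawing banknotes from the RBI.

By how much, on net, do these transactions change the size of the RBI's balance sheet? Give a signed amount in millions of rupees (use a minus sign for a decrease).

Asset purchase (from non-banks) 358 million rupees: an RBI asset is acquired → +358M.
OMO sale (to banks) 377 million rupees: an RBI asset is shed → −377M.
Government spending 542 million rupees: only the composition of liabilities changes → 0.
Currency withdrawal 649 million rupees: only the composition of liabilities changes → 0.
Net: 358 − 377 + 0 + 0 = -19 million.

-19 million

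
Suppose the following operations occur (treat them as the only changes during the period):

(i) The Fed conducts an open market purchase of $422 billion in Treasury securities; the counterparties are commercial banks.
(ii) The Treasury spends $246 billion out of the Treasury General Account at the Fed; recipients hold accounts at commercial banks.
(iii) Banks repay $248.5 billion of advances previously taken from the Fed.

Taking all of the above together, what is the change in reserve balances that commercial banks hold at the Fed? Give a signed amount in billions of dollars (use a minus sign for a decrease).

+$419.5 billion

OMO purchase (from banks) $422 billion: the Fed pays by crediting reserve accounts → +$422B.
Government spending $246 billion: government payments flow into bank reserve accounts → +$246B.
Discount-window repayment $248.5 billion: repayment is debited from reserves → −$248.5B.
Net: 422 + 246 − 248.5 = +$419.5 billion.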